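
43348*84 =3641232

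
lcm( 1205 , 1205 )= 1205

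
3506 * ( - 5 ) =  - 17530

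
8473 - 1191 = 7282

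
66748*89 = 5940572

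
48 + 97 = 145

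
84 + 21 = 105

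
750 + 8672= 9422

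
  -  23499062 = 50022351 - 73521413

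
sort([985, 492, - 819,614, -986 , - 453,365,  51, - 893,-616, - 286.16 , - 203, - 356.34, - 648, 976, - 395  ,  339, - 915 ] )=[  -  986, - 915  , - 893, - 819, - 648,- 616, - 453, - 395, - 356.34, - 286.16,-203,51,339,365,492, 614 , 976,985 ] 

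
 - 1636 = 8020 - 9656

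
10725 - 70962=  - 60237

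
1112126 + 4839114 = 5951240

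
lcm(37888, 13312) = 492544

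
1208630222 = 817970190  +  390660032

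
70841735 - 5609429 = 65232306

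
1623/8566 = 1623/8566   =  0.19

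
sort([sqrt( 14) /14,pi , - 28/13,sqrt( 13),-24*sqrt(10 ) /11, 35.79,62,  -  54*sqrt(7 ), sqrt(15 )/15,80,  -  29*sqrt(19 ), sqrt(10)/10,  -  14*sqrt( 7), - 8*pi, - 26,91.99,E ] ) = [ - 54*sqrt( 7),  -  29*sqrt(19 ),  -  14*sqrt(7), - 26, - 8* pi,  -  24*sqrt( 10 ) /11,  -  28/13,sqrt( 15)/15,sqrt(14 )/14  ,  sqrt( 10 ) /10,E,pi,sqrt ( 13 ),35.79,62,  80,  91.99]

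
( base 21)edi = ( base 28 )86p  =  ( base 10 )6465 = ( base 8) 14501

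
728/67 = 728/67 = 10.87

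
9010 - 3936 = 5074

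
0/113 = 0 = 0.00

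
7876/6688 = 179/152 = 1.18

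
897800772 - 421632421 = 476168351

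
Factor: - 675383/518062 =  - 2^( - 1)*431^( - 1)*601^ ( - 1)* 727^1*929^1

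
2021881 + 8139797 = 10161678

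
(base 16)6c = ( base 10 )108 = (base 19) 5d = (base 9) 130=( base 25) 48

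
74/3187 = 74/3187 = 0.02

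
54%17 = 3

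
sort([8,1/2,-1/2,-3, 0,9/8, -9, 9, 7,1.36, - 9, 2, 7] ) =[ - 9,-9 ,- 3, -1/2,0,1/2, 9/8, 1.36,  2, 7,7,8, 9 ]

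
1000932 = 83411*12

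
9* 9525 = 85725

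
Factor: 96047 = 7^1*13721^1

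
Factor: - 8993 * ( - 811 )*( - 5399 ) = - 39376650877 = - 17^1*23^2 * 811^1*5399^1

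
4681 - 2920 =1761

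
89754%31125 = 27504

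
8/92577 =8/92577  =  0.00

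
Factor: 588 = 2^2*3^1*7^2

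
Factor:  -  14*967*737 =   -  9977506 = - 2^1*7^1*11^1*67^1*967^1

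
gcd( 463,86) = 1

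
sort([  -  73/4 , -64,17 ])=[ - 64 , - 73/4,  17] 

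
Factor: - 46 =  - 2^1*23^1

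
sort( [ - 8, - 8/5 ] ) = [ - 8, -8/5 ]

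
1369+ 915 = 2284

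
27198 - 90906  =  -63708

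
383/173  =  2 + 37/173  =  2.21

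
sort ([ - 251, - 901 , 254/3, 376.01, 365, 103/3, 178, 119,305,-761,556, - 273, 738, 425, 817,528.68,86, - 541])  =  [ - 901, - 761,-541, - 273, - 251, 103/3,254/3, 86, 119, 178,305,  365,376.01  ,  425, 528.68,556, 738, 817]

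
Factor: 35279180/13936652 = 5^1*19^(-1)*183377^ ( - 1 )*1763959^1 = 8819795/3484163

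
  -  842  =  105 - 947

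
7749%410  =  369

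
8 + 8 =16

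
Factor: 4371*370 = 1617270 = 2^1 * 3^1* 5^1 *31^1*37^1*47^1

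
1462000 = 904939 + 557061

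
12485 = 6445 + 6040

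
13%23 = 13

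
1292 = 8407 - 7115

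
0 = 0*573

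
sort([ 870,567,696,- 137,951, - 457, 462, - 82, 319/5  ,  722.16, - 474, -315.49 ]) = [ - 474,-457, -315.49,-137, -82, 319/5, 462, 567,696,  722.16, 870, 951 ]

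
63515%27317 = 8881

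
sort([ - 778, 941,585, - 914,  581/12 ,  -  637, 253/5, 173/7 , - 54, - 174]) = [ -914, - 778, - 637,  -  174, - 54, 173/7, 581/12, 253/5, 585,941] 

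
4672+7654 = 12326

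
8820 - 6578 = 2242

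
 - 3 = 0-3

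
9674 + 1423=11097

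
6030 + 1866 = 7896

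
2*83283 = 166566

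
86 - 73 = 13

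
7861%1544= 141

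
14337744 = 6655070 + 7682674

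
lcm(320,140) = 2240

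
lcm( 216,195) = 14040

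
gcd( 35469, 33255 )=9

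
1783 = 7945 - 6162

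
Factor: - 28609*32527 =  - 930564943 = - 7^1*11^1*61^1*67^1 * 2957^1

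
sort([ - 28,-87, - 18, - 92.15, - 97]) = [ - 97,-92.15 , - 87, - 28,-18] 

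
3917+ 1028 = 4945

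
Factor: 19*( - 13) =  - 247 = -13^1*19^1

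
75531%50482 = 25049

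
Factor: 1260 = 2^2*3^2*5^1*7^1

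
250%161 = 89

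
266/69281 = 266/69281= 0.00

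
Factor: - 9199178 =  -2^1*211^1*  21799^1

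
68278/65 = 68278/65 = 1050.43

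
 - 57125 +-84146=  -141271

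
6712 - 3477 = 3235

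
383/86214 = 383/86214 = 0.00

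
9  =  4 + 5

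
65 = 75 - 10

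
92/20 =4 + 3/5 = 4.60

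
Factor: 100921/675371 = 43^1* 79^ ( - 1)*83^( - 1)*103^(- 1 )*2347^1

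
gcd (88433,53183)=1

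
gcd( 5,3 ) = 1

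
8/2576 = 1/322 = 0.00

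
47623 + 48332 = 95955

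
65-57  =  8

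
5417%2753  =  2664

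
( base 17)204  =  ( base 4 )21012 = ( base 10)582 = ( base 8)1106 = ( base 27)LF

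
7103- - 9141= 16244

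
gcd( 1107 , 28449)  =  9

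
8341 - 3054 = 5287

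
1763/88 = 1763/88 = 20.03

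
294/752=147/376 = 0.39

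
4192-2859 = 1333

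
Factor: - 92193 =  - 3^1*79^1*389^1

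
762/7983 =254/2661 = 0.10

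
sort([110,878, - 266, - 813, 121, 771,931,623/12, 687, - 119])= [ - 813, - 266, - 119,  623/12,  110 , 121, 687,771, 878 , 931 ] 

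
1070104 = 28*38218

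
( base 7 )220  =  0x70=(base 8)160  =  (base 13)88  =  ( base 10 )112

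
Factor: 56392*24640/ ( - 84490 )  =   - 2^8*7^1*11^1 * 17^( - 1 )*19^1*53^1*71^(-1 ) = - 19849984/1207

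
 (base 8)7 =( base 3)21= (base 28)7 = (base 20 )7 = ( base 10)7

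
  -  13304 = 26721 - 40025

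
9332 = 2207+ 7125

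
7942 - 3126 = 4816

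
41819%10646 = 9881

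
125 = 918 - 793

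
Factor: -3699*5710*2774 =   -  58590458460 = -  2^2 *3^3*5^1*19^1 *73^1*137^1*571^1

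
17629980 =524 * 33645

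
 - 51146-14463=  -  65609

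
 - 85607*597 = -51107379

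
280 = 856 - 576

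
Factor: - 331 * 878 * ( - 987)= 286839966 = 2^1 * 3^1*7^1*47^1*331^1*439^1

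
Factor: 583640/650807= 2^3*5^1 * 19^( - 1 )*14591^1*34253^( - 1)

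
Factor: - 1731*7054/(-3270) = 5^ ( - 1)*109^( - 1) * 577^1 * 3527^1= 2035079/545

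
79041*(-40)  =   - 3161640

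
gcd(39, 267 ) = 3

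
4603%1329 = 616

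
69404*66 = 4580664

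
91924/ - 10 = - 9193 + 3/5 = - 9192.40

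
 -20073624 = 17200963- 37274587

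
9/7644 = 3/2548 = 0.00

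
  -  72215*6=-433290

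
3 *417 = 1251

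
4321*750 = 3240750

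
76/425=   76/425= 0.18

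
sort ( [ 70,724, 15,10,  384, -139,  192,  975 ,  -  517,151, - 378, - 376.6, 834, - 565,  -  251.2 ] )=[-565, - 517,  -  378,-376.6, - 251.2, - 139, 10,15, 70,151,192 , 384, 724, 834, 975]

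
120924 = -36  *(-3359)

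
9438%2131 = 914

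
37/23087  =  37/23087 = 0.00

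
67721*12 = 812652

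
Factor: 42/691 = 2^1 * 3^1*7^1*691^(-1 )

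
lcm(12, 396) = 396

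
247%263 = 247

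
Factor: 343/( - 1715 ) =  - 1/5 = - 5^( - 1 ) 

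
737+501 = 1238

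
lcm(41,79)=3239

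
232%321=232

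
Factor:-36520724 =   -  2^2*211^1*43271^1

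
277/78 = 277/78 = 3.55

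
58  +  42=100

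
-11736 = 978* (- 12 )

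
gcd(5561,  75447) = 83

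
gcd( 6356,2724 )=908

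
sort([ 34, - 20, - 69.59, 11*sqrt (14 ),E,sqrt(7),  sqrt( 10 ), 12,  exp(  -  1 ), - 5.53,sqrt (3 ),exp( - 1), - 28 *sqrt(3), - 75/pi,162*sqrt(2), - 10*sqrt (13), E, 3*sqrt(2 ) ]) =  [ - 69.59, - 28 * sqrt ( 3),- 10*sqrt(13),-75/pi, -20,  -  5.53, exp( - 1 ), exp(-1 ), sqrt( 3),sqrt( 7 ), E , E,sqrt(10 ), 3*sqrt(2),12,34 , 11* sqrt( 14),  162*sqrt( 2)] 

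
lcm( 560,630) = 5040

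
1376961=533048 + 843913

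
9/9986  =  9/9986= 0.00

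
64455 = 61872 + 2583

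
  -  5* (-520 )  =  2600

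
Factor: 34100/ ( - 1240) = - 2^( - 1 )*5^1 *11^1 =- 55/2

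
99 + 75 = 174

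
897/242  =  897/242 = 3.71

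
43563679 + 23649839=67213518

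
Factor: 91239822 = 2^1*3^2*5068879^1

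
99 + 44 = 143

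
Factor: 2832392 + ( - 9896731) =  - 7064339 = -2633^1* 2683^1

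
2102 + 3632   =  5734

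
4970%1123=478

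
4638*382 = 1771716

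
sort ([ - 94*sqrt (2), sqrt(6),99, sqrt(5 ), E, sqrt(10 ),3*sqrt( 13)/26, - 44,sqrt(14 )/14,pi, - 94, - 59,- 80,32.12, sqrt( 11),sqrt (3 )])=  [ - 94*sqrt(2),  -  94, - 80, - 59,-44, sqrt( 14 )/14, 3*sqrt( 13)/26,sqrt( 3),  sqrt (5 ), sqrt(6),E,pi,sqrt(10) , sqrt( 11) , 32.12  ,  99] 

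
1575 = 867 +708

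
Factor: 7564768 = 2^5*236399^1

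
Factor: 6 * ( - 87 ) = - 2^1*3^2 * 29^1 = - 522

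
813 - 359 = 454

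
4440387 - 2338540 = 2101847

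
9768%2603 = 1959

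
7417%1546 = 1233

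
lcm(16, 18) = 144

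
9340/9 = 9340/9 = 1037.78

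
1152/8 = 144 = 144.00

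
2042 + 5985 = 8027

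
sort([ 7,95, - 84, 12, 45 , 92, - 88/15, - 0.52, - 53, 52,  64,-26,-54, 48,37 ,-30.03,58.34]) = [ - 84,-54, - 53, - 30.03, - 26, - 88/15, - 0.52  ,  7, 12, 37 , 45, 48 , 52,  58.34,64, 92, 95]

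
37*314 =11618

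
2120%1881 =239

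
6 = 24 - 18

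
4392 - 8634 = - 4242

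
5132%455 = 127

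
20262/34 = 10131/17 = 595.94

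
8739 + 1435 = 10174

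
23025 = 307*75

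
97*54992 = 5334224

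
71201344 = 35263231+35938113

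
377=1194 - 817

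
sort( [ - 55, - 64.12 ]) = [ - 64.12, - 55]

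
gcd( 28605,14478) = 3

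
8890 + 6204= 15094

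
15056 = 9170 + 5886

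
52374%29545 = 22829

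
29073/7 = 29073/7=4153.29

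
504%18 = 0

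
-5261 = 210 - 5471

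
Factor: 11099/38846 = 2^(-1 )*11^1 * 1009^1*19423^(-1 )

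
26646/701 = 38+8/701 = 38.01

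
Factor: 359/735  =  3^( -1)*5^( - 1 )*7^(-2)*359^1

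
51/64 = 51/64  =  0.80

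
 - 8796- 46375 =-55171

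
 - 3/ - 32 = 3/32= 0.09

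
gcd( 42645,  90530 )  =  5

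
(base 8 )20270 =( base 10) 8376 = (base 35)6TB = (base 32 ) 85O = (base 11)6325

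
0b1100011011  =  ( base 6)3403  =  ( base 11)663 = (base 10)795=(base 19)23G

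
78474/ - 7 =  - 78474/7= -11210.57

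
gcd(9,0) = 9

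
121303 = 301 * 403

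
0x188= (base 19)11c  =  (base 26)F2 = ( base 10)392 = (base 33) BT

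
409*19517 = 7982453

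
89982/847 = 89982/847 = 106.24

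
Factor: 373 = 373^1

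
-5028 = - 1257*4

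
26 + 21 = 47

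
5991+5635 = 11626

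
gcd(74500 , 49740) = 20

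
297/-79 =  - 4 + 19/79 = - 3.76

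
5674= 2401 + 3273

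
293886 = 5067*58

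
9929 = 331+9598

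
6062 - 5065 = 997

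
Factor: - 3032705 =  - 5^1 * 13^2*37^1*97^1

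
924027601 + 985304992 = 1909332593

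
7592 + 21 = 7613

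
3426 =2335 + 1091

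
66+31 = 97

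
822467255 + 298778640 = 1121245895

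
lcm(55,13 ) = 715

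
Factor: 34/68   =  1/2 = 2^(-1)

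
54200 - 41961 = 12239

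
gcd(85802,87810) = 2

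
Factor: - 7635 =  - 3^1*5^1*509^1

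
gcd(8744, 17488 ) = 8744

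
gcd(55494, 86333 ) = 1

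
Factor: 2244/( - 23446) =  - 1122/11723 = - 2^1*3^1*11^1*17^1*19^( - 1)*617^( - 1 )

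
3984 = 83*48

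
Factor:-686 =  - 2^1 * 7^3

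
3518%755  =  498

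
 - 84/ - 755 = 84/755 = 0.11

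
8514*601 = 5116914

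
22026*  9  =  198234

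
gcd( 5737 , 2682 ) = 1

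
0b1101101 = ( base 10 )109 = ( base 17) 67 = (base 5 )414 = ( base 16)6d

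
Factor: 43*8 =2^3*43^1 = 344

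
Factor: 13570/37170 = 3^(-2) * 7^( - 1)*23^1 = 23/63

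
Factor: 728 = 2^3*7^1 *13^1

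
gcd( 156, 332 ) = 4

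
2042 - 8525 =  - 6483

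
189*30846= 5829894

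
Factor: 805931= 7^1 * 115133^1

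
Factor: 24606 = 2^1*3^2 * 1367^1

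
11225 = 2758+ 8467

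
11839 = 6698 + 5141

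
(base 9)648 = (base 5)4110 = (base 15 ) 255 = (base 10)530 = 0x212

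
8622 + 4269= 12891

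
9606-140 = 9466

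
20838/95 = 20838/95   =  219.35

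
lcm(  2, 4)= 4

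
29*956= 27724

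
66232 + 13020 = 79252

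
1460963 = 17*85939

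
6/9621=2/3207 = 0.00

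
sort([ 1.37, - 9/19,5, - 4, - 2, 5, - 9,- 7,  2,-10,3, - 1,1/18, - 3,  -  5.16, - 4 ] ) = [ - 10, - 9,  -  7,-5.16,  -  4, - 4, - 3,  -  2 , - 1, - 9/19, 1/18, 1.37, 2,  3, 5,5]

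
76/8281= 76/8281 = 0.01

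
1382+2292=3674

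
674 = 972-298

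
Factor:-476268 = -2^2* 3^1*13^1*43^1*71^1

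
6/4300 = 3/2150 = 0.00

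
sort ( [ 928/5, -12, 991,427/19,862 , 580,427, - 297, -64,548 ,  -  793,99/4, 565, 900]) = [ - 793, - 297,-64, - 12,427/19,99/4,928/5,427,548,565, 580,862,900,991] 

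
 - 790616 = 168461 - 959077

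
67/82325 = 67/82325 = 0.00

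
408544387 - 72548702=335995685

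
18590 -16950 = 1640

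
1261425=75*16819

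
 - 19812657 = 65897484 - 85710141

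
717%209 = 90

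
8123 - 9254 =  - 1131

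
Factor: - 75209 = -75209^1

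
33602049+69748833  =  103350882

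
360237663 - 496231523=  - 135993860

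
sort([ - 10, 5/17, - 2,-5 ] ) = [ - 10, - 5 ,-2, 5/17]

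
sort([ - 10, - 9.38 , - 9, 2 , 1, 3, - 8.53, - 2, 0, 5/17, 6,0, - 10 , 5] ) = [ - 10,-10, - 9.38, - 9, - 8.53 ,-2, 0, 0 , 5/17 , 1 , 2,3,5,6]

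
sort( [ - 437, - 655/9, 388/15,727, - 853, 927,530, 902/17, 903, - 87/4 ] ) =[ - 853,  -  437, -655/9, - 87/4,388/15, 902/17, 530,727,903, 927] 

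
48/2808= 2/117 = 0.02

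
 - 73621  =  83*(- 887)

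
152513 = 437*349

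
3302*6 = 19812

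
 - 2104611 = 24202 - 2128813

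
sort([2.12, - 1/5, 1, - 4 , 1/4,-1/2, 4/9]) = [ - 4, - 1/2, - 1/5, 1/4, 4/9, 1, 2.12]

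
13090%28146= 13090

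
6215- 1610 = 4605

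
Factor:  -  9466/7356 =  - 4733/3678 = - 2^( - 1)*3^(-1 )*613^( - 1)*4733^1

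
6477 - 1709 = 4768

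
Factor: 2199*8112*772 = 13771158336 = 2^6*3^2*13^2*193^1*733^1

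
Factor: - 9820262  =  -2^1*4910131^1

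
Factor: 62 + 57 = 7^1 * 17^1 =119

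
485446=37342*13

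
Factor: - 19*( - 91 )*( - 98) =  - 169442= - 2^1*7^3*13^1 * 19^1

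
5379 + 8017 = 13396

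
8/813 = 8/813 = 0.01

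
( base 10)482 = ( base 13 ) 2B1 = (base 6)2122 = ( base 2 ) 111100010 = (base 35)dr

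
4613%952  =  805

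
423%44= 27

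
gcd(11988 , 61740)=36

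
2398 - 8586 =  - 6188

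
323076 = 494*654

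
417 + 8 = 425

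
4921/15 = 4921/15 = 328.07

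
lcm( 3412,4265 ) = 17060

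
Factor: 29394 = 2^1*3^2 * 23^1*71^1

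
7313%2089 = 1046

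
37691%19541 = 18150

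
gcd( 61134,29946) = 138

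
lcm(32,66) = 1056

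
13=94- 81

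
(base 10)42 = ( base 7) 60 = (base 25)1h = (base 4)222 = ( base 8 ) 52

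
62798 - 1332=61466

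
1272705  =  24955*51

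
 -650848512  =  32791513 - 683640025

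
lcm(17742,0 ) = 0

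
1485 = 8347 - 6862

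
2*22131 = 44262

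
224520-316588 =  - 92068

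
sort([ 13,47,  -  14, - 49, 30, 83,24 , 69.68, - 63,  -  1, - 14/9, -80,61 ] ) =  [ - 80,  -  63,  -  49, - 14,  -  14/9,-1,13,24,30,47 , 61, 69.68,83 ]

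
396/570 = 66/95 =0.69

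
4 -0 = 4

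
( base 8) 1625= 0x395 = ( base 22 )1JF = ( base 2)1110010101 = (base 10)917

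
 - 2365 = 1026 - 3391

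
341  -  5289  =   - 4948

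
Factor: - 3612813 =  - 3^1*1204271^1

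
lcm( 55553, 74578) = 5444194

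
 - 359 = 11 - 370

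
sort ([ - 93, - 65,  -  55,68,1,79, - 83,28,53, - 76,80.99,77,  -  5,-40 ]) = [ - 93 ,-83,-76, - 65, - 55, - 40, - 5 , 1,28,  53,68,77,  79,80.99 ]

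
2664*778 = 2072592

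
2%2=0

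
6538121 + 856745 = 7394866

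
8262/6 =1377=1377.00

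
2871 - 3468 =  - 597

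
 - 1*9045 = -9045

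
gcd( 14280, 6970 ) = 170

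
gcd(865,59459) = 1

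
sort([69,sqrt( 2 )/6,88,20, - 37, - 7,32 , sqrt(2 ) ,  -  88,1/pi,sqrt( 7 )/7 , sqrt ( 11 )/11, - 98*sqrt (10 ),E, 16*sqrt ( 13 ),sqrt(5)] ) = [-98*sqrt (10 ),  -  88, - 37, - 7,sqrt( 2) /6,sqrt( 11 ) /11, 1/pi,sqrt(7)/7,sqrt(2 ),sqrt( 5), E, 20,32, 16* sqrt( 13),69,88 ]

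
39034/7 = 39034/7 = 5576.29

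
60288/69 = 20096/23 = 873.74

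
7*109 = 763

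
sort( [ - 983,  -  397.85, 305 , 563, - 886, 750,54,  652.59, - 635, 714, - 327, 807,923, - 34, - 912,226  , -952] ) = [ - 983,-952, - 912 , - 886, - 635, - 397.85, - 327, - 34,54, 226,  305, 563,652.59,714,750,807, 923 ] 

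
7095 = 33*215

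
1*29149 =29149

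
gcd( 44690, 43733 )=1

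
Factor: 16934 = 2^1*8467^1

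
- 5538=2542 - 8080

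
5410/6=2705/3=901.67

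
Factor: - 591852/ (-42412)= 3^1 * 23^ (  -  1 )*31^1*37^1*43^1*461^( - 1 ) = 147963/10603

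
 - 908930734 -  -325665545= - 583265189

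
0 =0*26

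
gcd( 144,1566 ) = 18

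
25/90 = 5/18 =0.28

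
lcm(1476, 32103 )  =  128412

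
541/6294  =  541/6294 = 0.09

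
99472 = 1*99472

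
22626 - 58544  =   - 35918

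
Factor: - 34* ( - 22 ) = 748 = 2^2*11^1*17^1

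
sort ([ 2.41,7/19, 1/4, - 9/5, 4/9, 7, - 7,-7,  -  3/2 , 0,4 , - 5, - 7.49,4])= [ - 7.49,- 7,-7, - 5, - 9/5, - 3/2,  0,1/4,7/19 , 4/9, 2.41, 4,4,7 ]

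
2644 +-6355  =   - 3711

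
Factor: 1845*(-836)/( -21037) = 2^2*3^2*5^1*11^1*19^1*41^1*109^( - 1)*193^(-1 ) = 1542420/21037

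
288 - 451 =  -163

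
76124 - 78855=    - 2731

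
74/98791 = 74/98791 = 0.00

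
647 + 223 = 870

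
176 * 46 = 8096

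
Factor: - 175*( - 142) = 24850 = 2^1*5^2*7^1*71^1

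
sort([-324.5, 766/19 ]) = [ - 324.5, 766/19 ] 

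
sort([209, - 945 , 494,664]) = [-945,209,494,664]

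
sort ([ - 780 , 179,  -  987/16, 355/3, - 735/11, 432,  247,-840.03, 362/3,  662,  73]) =[-840.03,-780,  -  735/11, - 987/16,73, 355/3,362/3,  179, 247 , 432,662 ] 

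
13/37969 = 13/37969= 0.00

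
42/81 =14/27 =0.52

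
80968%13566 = 13138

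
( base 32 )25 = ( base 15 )49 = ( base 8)105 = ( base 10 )69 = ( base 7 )126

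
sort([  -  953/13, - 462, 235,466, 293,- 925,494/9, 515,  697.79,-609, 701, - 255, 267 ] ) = [- 925, - 609 ,-462, - 255,  -  953/13,494/9 , 235, 267, 293, 466, 515,  697.79, 701] 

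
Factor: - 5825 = -5^2*233^1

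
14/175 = 2/25 = 0.08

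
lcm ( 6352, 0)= 0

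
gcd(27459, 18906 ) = 3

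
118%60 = 58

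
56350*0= 0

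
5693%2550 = 593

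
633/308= 633/308 = 2.06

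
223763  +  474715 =698478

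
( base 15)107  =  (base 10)232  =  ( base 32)78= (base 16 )e8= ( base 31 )7f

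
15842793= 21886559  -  6043766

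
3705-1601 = 2104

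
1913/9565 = 1/5 = 0.20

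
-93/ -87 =31/29 =1.07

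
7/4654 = 7/4654 = 0.00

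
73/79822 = 73/79822 = 0.00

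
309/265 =309/265=1.17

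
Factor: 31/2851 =31^1*2851^(-1 )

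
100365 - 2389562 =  -2289197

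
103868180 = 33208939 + 70659241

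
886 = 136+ 750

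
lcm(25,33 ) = 825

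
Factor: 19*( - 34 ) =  - 646=- 2^1*17^1*19^1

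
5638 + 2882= 8520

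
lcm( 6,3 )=6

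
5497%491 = 96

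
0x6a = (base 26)42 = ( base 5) 411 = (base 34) 34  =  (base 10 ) 106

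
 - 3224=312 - 3536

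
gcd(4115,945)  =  5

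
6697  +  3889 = 10586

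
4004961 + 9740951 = 13745912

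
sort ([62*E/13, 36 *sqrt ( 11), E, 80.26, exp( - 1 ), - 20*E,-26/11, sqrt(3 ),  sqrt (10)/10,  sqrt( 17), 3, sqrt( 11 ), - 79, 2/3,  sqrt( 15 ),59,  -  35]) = [ - 79, - 20 * E,-35, - 26/11, sqrt( 10)/10,  exp( - 1 ),  2/3, sqrt( 3),E,3, sqrt (11),sqrt(15), sqrt( 17), 62*E/13,59,80.26, 36 * sqrt(11)]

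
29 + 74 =103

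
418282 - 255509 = 162773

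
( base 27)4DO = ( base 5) 101131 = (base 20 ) 84b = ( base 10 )3291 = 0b110011011011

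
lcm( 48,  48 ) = 48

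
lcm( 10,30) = 30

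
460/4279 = 460/4279 = 0.11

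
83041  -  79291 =3750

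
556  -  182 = 374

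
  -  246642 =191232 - 437874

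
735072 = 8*91884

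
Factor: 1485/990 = 2^( - 1)*3^1 = 3/2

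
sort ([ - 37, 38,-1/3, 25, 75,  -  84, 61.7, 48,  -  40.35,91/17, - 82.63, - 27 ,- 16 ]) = [ - 84, - 82.63, - 40.35,-37, - 27,- 16  ,  -  1/3,  91/17, 25, 38,  48,61.7 , 75]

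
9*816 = 7344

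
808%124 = 64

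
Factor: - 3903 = -3^1 * 1301^1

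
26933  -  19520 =7413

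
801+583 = 1384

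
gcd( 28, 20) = 4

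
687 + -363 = 324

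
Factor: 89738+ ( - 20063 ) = 69675 = 3^1* 5^2*929^1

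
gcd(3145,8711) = 1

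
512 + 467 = 979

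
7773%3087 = 1599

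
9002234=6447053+2555181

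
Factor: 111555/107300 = 2^( - 2)*3^2*5^( - 1)*29^(-1) * 67^1 = 603/580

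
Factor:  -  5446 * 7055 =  - 2^1*5^1*7^1*17^1* 83^1 * 389^1 = -38421530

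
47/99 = 47/99 = 0.47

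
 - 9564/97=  - 99 + 39/97 = - 98.60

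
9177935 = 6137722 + 3040213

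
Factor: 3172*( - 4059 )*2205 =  - 2^2*3^4*5^1*7^2*11^1 *13^1*41^1*61^1  =  - 28389701340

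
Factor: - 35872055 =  - 5^1*37^1*97^1*1999^1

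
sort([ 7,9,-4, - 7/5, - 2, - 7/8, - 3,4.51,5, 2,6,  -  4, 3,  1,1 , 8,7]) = [-4,-4, - 3 , - 2 ,-7/5,- 7/8 , 1, 1,2,3,4.51, 5, 6 , 7,  7,8,  9 ]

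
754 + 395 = 1149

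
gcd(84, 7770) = 42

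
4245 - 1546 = 2699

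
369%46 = 1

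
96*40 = 3840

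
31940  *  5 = 159700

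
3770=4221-451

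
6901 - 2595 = 4306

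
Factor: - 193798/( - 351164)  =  383/694   =  2^( - 1 ) * 347^( - 1 )*383^1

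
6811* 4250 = 28946750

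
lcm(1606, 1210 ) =88330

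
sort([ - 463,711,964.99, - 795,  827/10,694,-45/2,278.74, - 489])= [ - 795, - 489,-463,-45/2,827/10, 278.74,694,711,964.99] 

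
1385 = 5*277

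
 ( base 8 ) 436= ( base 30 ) 9G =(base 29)9P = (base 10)286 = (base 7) 556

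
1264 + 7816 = 9080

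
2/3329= 2/3329 = 0.00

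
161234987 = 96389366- - 64845621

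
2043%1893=150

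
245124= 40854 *6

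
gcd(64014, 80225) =1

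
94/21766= 47/10883 = 0.00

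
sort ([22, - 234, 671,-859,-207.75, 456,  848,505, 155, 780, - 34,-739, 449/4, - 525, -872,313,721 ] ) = [-872, - 859, - 739, - 525,-234,-207.75, - 34,22, 449/4, 155, 313, 456,  505, 671, 721, 780 , 848 ] 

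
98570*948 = 93444360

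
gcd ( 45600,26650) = 50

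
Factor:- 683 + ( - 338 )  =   - 1021  =  -1021^1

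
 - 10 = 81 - 91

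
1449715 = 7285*199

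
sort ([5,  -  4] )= [  -  4, 5 ]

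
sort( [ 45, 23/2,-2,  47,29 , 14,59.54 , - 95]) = [ - 95, - 2, 23/2, 14,29,45, 47,59.54 ] 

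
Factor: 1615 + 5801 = 7416 = 2^3*3^2*103^1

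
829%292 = 245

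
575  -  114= 461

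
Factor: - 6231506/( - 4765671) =2^1*3^( - 2 )*19^1*163987^1*529519^( - 1) 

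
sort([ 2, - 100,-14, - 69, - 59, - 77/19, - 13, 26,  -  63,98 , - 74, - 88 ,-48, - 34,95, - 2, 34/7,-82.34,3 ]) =[ - 100,-88, - 82.34, - 74, - 69,-63, - 59, - 48, - 34, - 14, - 13,  -  77/19 , - 2, 2, 3, 34/7, 26,  95, 98]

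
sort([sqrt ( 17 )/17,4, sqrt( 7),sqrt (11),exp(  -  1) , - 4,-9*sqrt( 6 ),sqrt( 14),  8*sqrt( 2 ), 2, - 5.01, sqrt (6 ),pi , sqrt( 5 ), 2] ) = [ - 9*sqrt( 6 ),-5.01, - 4,sqrt ( 17)/17, exp( - 1),  2, 2, sqrt(5 ),sqrt( 6), sqrt( 7 ),pi , sqrt(11 ),sqrt( 14), 4, 8*sqrt (2 )]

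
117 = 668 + - 551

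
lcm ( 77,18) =1386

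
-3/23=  -3/23 =-  0.13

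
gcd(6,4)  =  2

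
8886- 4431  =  4455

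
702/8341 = 702/8341 = 0.08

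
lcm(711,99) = 7821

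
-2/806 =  - 1/403 =-  0.00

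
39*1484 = 57876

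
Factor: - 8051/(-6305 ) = 5^(-1)*13^(- 1)*83^1 = 83/65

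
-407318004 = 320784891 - 728102895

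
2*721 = 1442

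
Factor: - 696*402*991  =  -2^4* 3^2 * 29^1* 67^1*991^1 = -277273872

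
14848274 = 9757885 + 5090389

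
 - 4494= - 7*642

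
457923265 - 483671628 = -25748363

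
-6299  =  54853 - 61152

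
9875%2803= 1466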